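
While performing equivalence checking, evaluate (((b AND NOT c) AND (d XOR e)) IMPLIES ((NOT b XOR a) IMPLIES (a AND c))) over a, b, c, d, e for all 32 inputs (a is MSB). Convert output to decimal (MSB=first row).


Formula: (((b AND NOT c) AND (d XOR e)) IMPLIES ((NOT b XOR a) IMPLIES (a AND c))) over a, b, c, d, e (32 rows)
Evaluate each row (bits = a,b,c,d,e, MSB first):
  row 0 [00000]: (((0 AND NOT 0) AND (0 XOR 0)) IMPLIES ((NOT 0 XOR 0) IMPLIES (0 AND 0))) -> 1
  row 1 [00001]: (((0 AND NOT 0) AND (0 XOR 1)) IMPLIES ((NOT 0 XOR 0) IMPLIES (0 AND 0))) -> 1
  row 2 [00010]: (((0 AND NOT 0) AND (1 XOR 0)) IMPLIES ((NOT 0 XOR 0) IMPLIES (0 AND 0))) -> 1
  row 3 [00011]: (((0 AND NOT 0) AND (1 XOR 1)) IMPLIES ((NOT 0 XOR 0) IMPLIES (0 AND 0))) -> 1
  row 4 [00100]: (((0 AND NOT 1) AND (0 XOR 0)) IMPLIES ((NOT 0 XOR 0) IMPLIES (0 AND 1))) -> 1
  row 5 [00101]: (((0 AND NOT 1) AND (0 XOR 1)) IMPLIES ((NOT 0 XOR 0) IMPLIES (0 AND 1))) -> 1
  row 6 [00110]: (((0 AND NOT 1) AND (1 XOR 0)) IMPLIES ((NOT 0 XOR 0) IMPLIES (0 AND 1))) -> 1
  row 7 [00111]: (((0 AND NOT 1) AND (1 XOR 1)) IMPLIES ((NOT 0 XOR 0) IMPLIES (0 AND 1))) -> 1
  row 8 [01000]: (((1 AND NOT 0) AND (0 XOR 0)) IMPLIES ((NOT 1 XOR 0) IMPLIES (0 AND 0))) -> 1
  row 9 [01001]: (((1 AND NOT 0) AND (0 XOR 1)) IMPLIES ((NOT 1 XOR 0) IMPLIES (0 AND 0))) -> 1
  row 10 [01010]: (((1 AND NOT 0) AND (1 XOR 0)) IMPLIES ((NOT 1 XOR 0) IMPLIES (0 AND 0))) -> 1
  row 11 [01011]: (((1 AND NOT 0) AND (1 XOR 1)) IMPLIES ((NOT 1 XOR 0) IMPLIES (0 AND 0))) -> 1
  row 12 [01100]: (((1 AND NOT 1) AND (0 XOR 0)) IMPLIES ((NOT 1 XOR 0) IMPLIES (0 AND 1))) -> 1
  row 13 [01101]: (((1 AND NOT 1) AND (0 XOR 1)) IMPLIES ((NOT 1 XOR 0) IMPLIES (0 AND 1))) -> 1
  row 14 [01110]: (((1 AND NOT 1) AND (1 XOR 0)) IMPLIES ((NOT 1 XOR 0) IMPLIES (0 AND 1))) -> 1
  row 15 [01111]: (((1 AND NOT 1) AND (1 XOR 1)) IMPLIES ((NOT 1 XOR 0) IMPLIES (0 AND 1))) -> 1
  row 16 [10000]: (((0 AND NOT 0) AND (0 XOR 0)) IMPLIES ((NOT 0 XOR 1) IMPLIES (1 AND 0))) -> 1
  row 17 [10001]: (((0 AND NOT 0) AND (0 XOR 1)) IMPLIES ((NOT 0 XOR 1) IMPLIES (1 AND 0))) -> 1
  row 18 [10010]: (((0 AND NOT 0) AND (1 XOR 0)) IMPLIES ((NOT 0 XOR 1) IMPLIES (1 AND 0))) -> 1
  row 19 [10011]: (((0 AND NOT 0) AND (1 XOR 1)) IMPLIES ((NOT 0 XOR 1) IMPLIES (1 AND 0))) -> 1
  row 20 [10100]: (((0 AND NOT 1) AND (0 XOR 0)) IMPLIES ((NOT 0 XOR 1) IMPLIES (1 AND 1))) -> 1
  row 21 [10101]: (((0 AND NOT 1) AND (0 XOR 1)) IMPLIES ((NOT 0 XOR 1) IMPLIES (1 AND 1))) -> 1
  row 22 [10110]: (((0 AND NOT 1) AND (1 XOR 0)) IMPLIES ((NOT 0 XOR 1) IMPLIES (1 AND 1))) -> 1
  row 23 [10111]: (((0 AND NOT 1) AND (1 XOR 1)) IMPLIES ((NOT 0 XOR 1) IMPLIES (1 AND 1))) -> 1
  row 24 [11000]: (((1 AND NOT 0) AND (0 XOR 0)) IMPLIES ((NOT 1 XOR 1) IMPLIES (1 AND 0))) -> 1
  row 25 [11001]: (((1 AND NOT 0) AND (0 XOR 1)) IMPLIES ((NOT 1 XOR 1) IMPLIES (1 AND 0))) -> 0
  row 26 [11010]: (((1 AND NOT 0) AND (1 XOR 0)) IMPLIES ((NOT 1 XOR 1) IMPLIES (1 AND 0))) -> 0
  row 27 [11011]: (((1 AND NOT 0) AND (1 XOR 1)) IMPLIES ((NOT 1 XOR 1) IMPLIES (1 AND 0))) -> 1
  row 28 [11100]: (((1 AND NOT 1) AND (0 XOR 0)) IMPLIES ((NOT 1 XOR 1) IMPLIES (1 AND 1))) -> 1
  row 29 [11101]: (((1 AND NOT 1) AND (0 XOR 1)) IMPLIES ((NOT 1 XOR 1) IMPLIES (1 AND 1))) -> 1
  row 30 [11110]: (((1 AND NOT 1) AND (1 XOR 0)) IMPLIES ((NOT 1 XOR 1) IMPLIES (1 AND 1))) -> 1
  row 31 [11111]: (((1 AND NOT 1) AND (1 XOR 1)) IMPLIES ((NOT 1 XOR 1) IMPLIES (1 AND 1))) -> 1
Full result column, 4 rows per line (a,b,c fixed per line; d,e runs 00..11 left to right):
  rows 0-3 [a,b,c=000]: 1111  = hex F
  rows 4-7 [a,b,c=001]: 1111  = hex F
  rows 8-11 [a,b,c=010]: 1111  = hex F
  rows 12-15 [a,b,c=011]: 1111  = hex F
  rows 16-19 [a,b,c=100]: 1111  = hex F
  rows 20-23 [a,b,c=101]: 1111  = hex F
  rows 24-27 [a,b,c=110]: 1001  = hex 9
  rows 28-31 [a,b,c=111]: 1111  = hex F
Output column (row 0 .. row 31) = 11111111111111111111111110011111
Output column grouped in 4s = 1111 1111 1111 1111 1111 1111 1001 1111 = 0xFFFFFF9F
Convert to decimal digit by digit (value = value*16 + digit):
  F -> 15
  15*16 + 15 (F) = 255
  255*16 + 15 (F) = 4095
  4095*16 + 15 (F) = 65535
  65535*16 + 15 (F) = 1048575
  1048575*16 + 15 (F) = 16777215
  16777215*16 + 9 = 268435449
  268435449*16 + 15 (F) = 4294967199
Decimal = 4294967199

4294967199


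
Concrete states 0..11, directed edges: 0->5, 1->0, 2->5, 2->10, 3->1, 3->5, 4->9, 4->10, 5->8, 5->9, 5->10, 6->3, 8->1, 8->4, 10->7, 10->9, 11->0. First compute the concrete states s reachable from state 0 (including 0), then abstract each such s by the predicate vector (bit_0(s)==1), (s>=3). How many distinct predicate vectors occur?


BFS from 0:
Concrete reachable: {0, 1, 4, 5, 7, 8, 9, 10}
Abstract via predicates (bit_0(s)==1), (s>=3):
  (0,0) <- {0}
  (0,1) <- {4, 8, 10}
  (1,0) <- {1}
  (1,1) <- {5, 7, 9}
Distinct abstract states = 4

4


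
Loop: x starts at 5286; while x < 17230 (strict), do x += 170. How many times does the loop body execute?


Step 1: x goes from 5286 toward 17230 by 170; the body runs while x<17230, so iterations = ceil((bound-start)/step)
Step 2: Distance=11944
Step 3: ceil(11944/170)=71

71


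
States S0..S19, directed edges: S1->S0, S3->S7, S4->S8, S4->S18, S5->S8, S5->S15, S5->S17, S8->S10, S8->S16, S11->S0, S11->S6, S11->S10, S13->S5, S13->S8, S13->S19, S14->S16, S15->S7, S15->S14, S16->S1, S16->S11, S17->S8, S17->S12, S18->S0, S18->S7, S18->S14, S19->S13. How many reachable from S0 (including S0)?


BFS from S0:
  layer 0: {S0}
Reachable set: {S0}
Count = 1

1


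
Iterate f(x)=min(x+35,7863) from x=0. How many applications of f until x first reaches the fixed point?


Step 1: x=0, cap=7863, increment=35
Step 2: x grows by 35 each step until capped at 7863; fixed point is x=7863
Step 3: iterations = ceil(7863/35) = 225

225


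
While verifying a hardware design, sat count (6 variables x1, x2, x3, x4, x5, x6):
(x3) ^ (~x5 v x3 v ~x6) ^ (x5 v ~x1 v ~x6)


CNF with 3 clauses over 6 vars (64 assignments).
An assignment satisfies CNF iff every clause has >=1 true literal.
Check each row (bits = x1,x2,x3,x4,x5,x6; clause T/F shown):
  row 0 [000000]: clauses=FTT -> 0
  row 1 [000001]: clauses=FTT -> 0
  row 2 [000010]: clauses=FTT -> 0
  row 3 [000011]: clauses=FFT -> 0
  row 4 [000100]: clauses=FTT -> 0
  (every remaining row is evaluated the same way; all 64 results are listed next)
Full result column, 8 rows per line (x1,x2,x3 fixed per line; x4,x5,x6 runs 000..111 left to right):
  rows 0-7 [x1,x2,x3=000]: 00000000  (ones: 0)
  rows 8-15 [x1,x2,x3=001]: 11111111  (ones: 8)
  rows 16-23 [x1,x2,x3=010]: 00000000  (ones: 0)
  rows 24-31 [x1,x2,x3=011]: 11111111  (ones: 8)
  rows 32-39 [x1,x2,x3=100]: 00000000  (ones: 0)
  rows 40-47 [x1,x2,x3=101]: 10111011  (ones: 6)
  rows 48-55 [x1,x2,x3=110]: 00000000  (ones: 0)
  rows 56-63 [x1,x2,x3=111]: 10111011  (ones: 6)
Satisfying assignments = 0+8+0+8+0+6+0+6 = 28

28


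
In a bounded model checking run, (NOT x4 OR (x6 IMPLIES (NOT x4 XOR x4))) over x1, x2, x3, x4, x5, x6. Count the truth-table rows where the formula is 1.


Formula: (NOT x4 OR (x6 IMPLIES (NOT x4 XOR x4))) over 6 vars (64 rows)
Evaluate each row (x1, x2, x3, x4, x5, x6 as bits, MSB first):
  row 0 [000000]: (NOT 0 OR (0 IMPLIES (NOT 0 XOR 0))) -> 1
  row 1 [000001]: (NOT 0 OR (1 IMPLIES (NOT 0 XOR 0))) -> 1
  row 2 [000010]: (NOT 0 OR (0 IMPLIES (NOT 0 XOR 0))) -> 1
  row 3 [000011]: (NOT 0 OR (1 IMPLIES (NOT 0 XOR 0))) -> 1
  row 4 [000100]: (NOT 1 OR (0 IMPLIES (NOT 1 XOR 1))) -> 1
  (every remaining row is evaluated the same way; all 64 results are listed next)
Full result column, 8 rows per line (x1,x2,x3 fixed per line; x4,x5,x6 runs 000..111 left to right):
  rows 0-7 [x1,x2,x3=000]: 11111111  (ones: 8)
  rows 8-15 [x1,x2,x3=001]: 11111111  (ones: 8)
  rows 16-23 [x1,x2,x3=010]: 11111111  (ones: 8)
  rows 24-31 [x1,x2,x3=011]: 11111111  (ones: 8)
  rows 32-39 [x1,x2,x3=100]: 11111111  (ones: 8)
  rows 40-47 [x1,x2,x3=101]: 11111111  (ones: 8)
  rows 48-55 [x1,x2,x3=110]: 11111111  (ones: 8)
  rows 56-63 [x1,x2,x3=111]: 11111111  (ones: 8)
Count of 1-rows = 8+8+8+8+8+8+8+8 = 64

64


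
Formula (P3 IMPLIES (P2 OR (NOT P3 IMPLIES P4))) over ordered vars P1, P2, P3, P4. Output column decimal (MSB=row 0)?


Formula: (P3 IMPLIES (P2 OR (NOT P3 IMPLIES P4))) over P1, P2, P3, P4 (16 rows)
Evaluate each row (bits = P1,P2,P3,P4, MSB first):
  row 0 [0000]: (0 IMPLIES (0 OR (NOT 0 IMPLIES 0))) -> 1
  row 1 [0001]: (0 IMPLIES (0 OR (NOT 0 IMPLIES 1))) -> 1
  row 2 [0010]: (1 IMPLIES (0 OR (NOT 1 IMPLIES 0))) -> 1
  row 3 [0011]: (1 IMPLIES (0 OR (NOT 1 IMPLIES 1))) -> 1
  row 4 [0100]: (0 IMPLIES (1 OR (NOT 0 IMPLIES 0))) -> 1
  row 5 [0101]: (0 IMPLIES (1 OR (NOT 0 IMPLIES 1))) -> 1
  row 6 [0110]: (1 IMPLIES (1 OR (NOT 1 IMPLIES 0))) -> 1
  row 7 [0111]: (1 IMPLIES (1 OR (NOT 1 IMPLIES 1))) -> 1
  row 8 [1000]: (0 IMPLIES (0 OR (NOT 0 IMPLIES 0))) -> 1
  row 9 [1001]: (0 IMPLIES (0 OR (NOT 0 IMPLIES 1))) -> 1
  row 10 [1010]: (1 IMPLIES (0 OR (NOT 1 IMPLIES 0))) -> 1
  row 11 [1011]: (1 IMPLIES (0 OR (NOT 1 IMPLIES 1))) -> 1
  row 12 [1100]: (0 IMPLIES (1 OR (NOT 0 IMPLIES 0))) -> 1
  row 13 [1101]: (0 IMPLIES (1 OR (NOT 0 IMPLIES 1))) -> 1
  row 14 [1110]: (1 IMPLIES (1 OR (NOT 1 IMPLIES 0))) -> 1
  row 15 [1111]: (1 IMPLIES (1 OR (NOT 1 IMPLIES 1))) -> 1
Full result column, 4 rows per line (P1,P2 fixed per line; P3,P4 runs 00..11 left to right):
  rows 0-3 [P1,P2=00]: 1111  = hex F
  rows 4-7 [P1,P2=01]: 1111  = hex F
  rows 8-11 [P1,P2=10]: 1111  = hex F
  rows 12-15 [P1,P2=11]: 1111  = hex F
Output column (row 0 .. row 15) = 1111111111111111
Output column grouped in 4s = 1111 1111 1111 1111 = 0xFFFF
Convert to decimal digit by digit (value = value*16 + digit):
  F -> 15
  15*16 + 15 (F) = 255
  255*16 + 15 (F) = 4095
  4095*16 + 15 (F) = 65535
Decimal = 65535

65535


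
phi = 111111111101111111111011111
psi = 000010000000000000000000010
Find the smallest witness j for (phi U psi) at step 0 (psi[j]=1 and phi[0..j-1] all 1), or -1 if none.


(phi U psi) at 0: need smallest j with psi[j]=1 and phi[i]=1 for all i in [0,j).
Scan from step 0:
  step 0: phi=1, psi=0 -> continue
  step 1: phi=1, psi=0 -> continue
  step 2: phi=1, psi=0 -> continue
  step 3: phi=1, psi=0 -> continue
  step 4: psi=1 and phi held for [0,4) -> witness found
Witness step = 4

4


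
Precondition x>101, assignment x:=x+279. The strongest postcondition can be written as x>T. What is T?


Formula: sp(P, x:=E) = exists old_x. (x = E[old_x/x]) AND P[old_x/x] (old_x is the value of x before the assignment; eliminate old_x by solving x = E[old_x/x] for old_x)
Step 1: Precondition P: x>101, i.e. old_x > 101
Step 2: Assignment gives x = old_x + 279, so old_x = x - 279
Step 3: Substitute into P: x - 279 > 101
Step 4: Simplify: x > 101+279 = 380

380


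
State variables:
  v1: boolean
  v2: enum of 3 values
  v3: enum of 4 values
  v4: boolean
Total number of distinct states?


State space = product of domain sizes of all variables.
Domain sizes:
  v1 (boolean): 2
  v2 (enum of 3 values): 3
  v3 (enum of 4 values): 4
  v4 (boolean): 2
Product = 2 * 3 * 4 * 2 = 48

48


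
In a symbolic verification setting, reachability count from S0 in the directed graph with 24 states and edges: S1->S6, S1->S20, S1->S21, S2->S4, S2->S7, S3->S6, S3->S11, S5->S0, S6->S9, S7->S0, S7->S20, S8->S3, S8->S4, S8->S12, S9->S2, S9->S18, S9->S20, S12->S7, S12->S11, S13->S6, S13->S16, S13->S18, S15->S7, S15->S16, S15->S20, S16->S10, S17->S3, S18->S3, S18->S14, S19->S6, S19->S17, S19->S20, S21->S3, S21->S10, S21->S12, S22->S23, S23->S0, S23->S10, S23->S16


BFS from S0:
  layer 0: {S0}
Reachable set: {S0}
Count = 1

1


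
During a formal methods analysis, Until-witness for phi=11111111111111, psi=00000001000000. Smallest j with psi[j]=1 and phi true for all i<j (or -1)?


(phi U psi) at 0: need smallest j with psi[j]=1 and phi[i]=1 for all i in [0,j).
Scan from step 0:
  step 0: phi=1, psi=0 -> continue
  step 1: phi=1, psi=0 -> continue
  step 2: phi=1, psi=0 -> continue
  step 3: phi=1, psi=0 -> continue
  step 7: psi=1 and phi held for [0,7) -> witness found
Witness step = 7

7


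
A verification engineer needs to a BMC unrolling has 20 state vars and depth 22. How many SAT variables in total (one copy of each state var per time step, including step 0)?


BMC unrolls to depth k, creating one copy of each state var for steps 0..k.
Step count = 22 + 1 = 23 (steps 0 through 22)
Vars per step = 20
Total = 20 * 23 = 460

460


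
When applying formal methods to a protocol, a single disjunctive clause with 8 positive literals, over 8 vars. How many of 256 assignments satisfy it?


Step 1: Total=2^8=256
Step 2: Unsat when all 8 false: 2^0=1
Step 3: Sat=256-1=255

255


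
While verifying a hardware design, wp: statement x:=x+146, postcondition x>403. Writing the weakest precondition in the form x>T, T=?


Formula: wp(x:=E, P) = P[E/x] (substitute E for x in postcondition)
Step 1: Postcondition: x>403
Step 2: Substitute x+146 for x: x+146>403
Step 3: Solve for x: x > 403-146 = 257

257


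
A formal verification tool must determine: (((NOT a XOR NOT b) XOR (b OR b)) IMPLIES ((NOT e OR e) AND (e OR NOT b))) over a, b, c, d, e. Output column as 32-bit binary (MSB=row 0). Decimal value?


Formula: (((NOT a XOR NOT b) XOR (b OR b)) IMPLIES ((NOT e OR e) AND (e OR NOT b))) over a, b, c, d, e (32 rows)
Evaluate each row (bits = a,b,c,d,e, MSB first):
  row 0 [00000]: (((NOT 0 XOR NOT 0) XOR (0 OR 0)) IMPLIES ((NOT 0 OR 0) AND (0 OR NOT 0))) -> 1
  row 1 [00001]: (((NOT 0 XOR NOT 0) XOR (0 OR 0)) IMPLIES ((NOT 1 OR 1) AND (1 OR NOT 0))) -> 1
  row 2 [00010]: (((NOT 0 XOR NOT 0) XOR (0 OR 0)) IMPLIES ((NOT 0 OR 0) AND (0 OR NOT 0))) -> 1
  row 3 [00011]: (((NOT 0 XOR NOT 0) XOR (0 OR 0)) IMPLIES ((NOT 1 OR 1) AND (1 OR NOT 0))) -> 1
  row 4 [00100]: (((NOT 0 XOR NOT 0) XOR (0 OR 0)) IMPLIES ((NOT 0 OR 0) AND (0 OR NOT 0))) -> 1
  row 5 [00101]: (((NOT 0 XOR NOT 0) XOR (0 OR 0)) IMPLIES ((NOT 1 OR 1) AND (1 OR NOT 0))) -> 1
  row 6 [00110]: (((NOT 0 XOR NOT 0) XOR (0 OR 0)) IMPLIES ((NOT 0 OR 0) AND (0 OR NOT 0))) -> 1
  row 7 [00111]: (((NOT 0 XOR NOT 0) XOR (0 OR 0)) IMPLIES ((NOT 1 OR 1) AND (1 OR NOT 0))) -> 1
  row 8 [01000]: (((NOT 0 XOR NOT 1) XOR (1 OR 1)) IMPLIES ((NOT 0 OR 0) AND (0 OR NOT 1))) -> 1
  row 9 [01001]: (((NOT 0 XOR NOT 1) XOR (1 OR 1)) IMPLIES ((NOT 1 OR 1) AND (1 OR NOT 1))) -> 1
  row 10 [01010]: (((NOT 0 XOR NOT 1) XOR (1 OR 1)) IMPLIES ((NOT 0 OR 0) AND (0 OR NOT 1))) -> 1
  row 11 [01011]: (((NOT 0 XOR NOT 1) XOR (1 OR 1)) IMPLIES ((NOT 1 OR 1) AND (1 OR NOT 1))) -> 1
  row 12 [01100]: (((NOT 0 XOR NOT 1) XOR (1 OR 1)) IMPLIES ((NOT 0 OR 0) AND (0 OR NOT 1))) -> 1
  row 13 [01101]: (((NOT 0 XOR NOT 1) XOR (1 OR 1)) IMPLIES ((NOT 1 OR 1) AND (1 OR NOT 1))) -> 1
  row 14 [01110]: (((NOT 0 XOR NOT 1) XOR (1 OR 1)) IMPLIES ((NOT 0 OR 0) AND (0 OR NOT 1))) -> 1
  row 15 [01111]: (((NOT 0 XOR NOT 1) XOR (1 OR 1)) IMPLIES ((NOT 1 OR 1) AND (1 OR NOT 1))) -> 1
  row 16 [10000]: (((NOT 1 XOR NOT 0) XOR (0 OR 0)) IMPLIES ((NOT 0 OR 0) AND (0 OR NOT 0))) -> 1
  row 17 [10001]: (((NOT 1 XOR NOT 0) XOR (0 OR 0)) IMPLIES ((NOT 1 OR 1) AND (1 OR NOT 0))) -> 1
  row 18 [10010]: (((NOT 1 XOR NOT 0) XOR (0 OR 0)) IMPLIES ((NOT 0 OR 0) AND (0 OR NOT 0))) -> 1
  row 19 [10011]: (((NOT 1 XOR NOT 0) XOR (0 OR 0)) IMPLIES ((NOT 1 OR 1) AND (1 OR NOT 0))) -> 1
  row 20 [10100]: (((NOT 1 XOR NOT 0) XOR (0 OR 0)) IMPLIES ((NOT 0 OR 0) AND (0 OR NOT 0))) -> 1
  row 21 [10101]: (((NOT 1 XOR NOT 0) XOR (0 OR 0)) IMPLIES ((NOT 1 OR 1) AND (1 OR NOT 0))) -> 1
  row 22 [10110]: (((NOT 1 XOR NOT 0) XOR (0 OR 0)) IMPLIES ((NOT 0 OR 0) AND (0 OR NOT 0))) -> 1
  row 23 [10111]: (((NOT 1 XOR NOT 0) XOR (0 OR 0)) IMPLIES ((NOT 1 OR 1) AND (1 OR NOT 0))) -> 1
  row 24 [11000]: (((NOT 1 XOR NOT 1) XOR (1 OR 1)) IMPLIES ((NOT 0 OR 0) AND (0 OR NOT 1))) -> 0
  row 25 [11001]: (((NOT 1 XOR NOT 1) XOR (1 OR 1)) IMPLIES ((NOT 1 OR 1) AND (1 OR NOT 1))) -> 1
  row 26 [11010]: (((NOT 1 XOR NOT 1) XOR (1 OR 1)) IMPLIES ((NOT 0 OR 0) AND (0 OR NOT 1))) -> 0
  row 27 [11011]: (((NOT 1 XOR NOT 1) XOR (1 OR 1)) IMPLIES ((NOT 1 OR 1) AND (1 OR NOT 1))) -> 1
  row 28 [11100]: (((NOT 1 XOR NOT 1) XOR (1 OR 1)) IMPLIES ((NOT 0 OR 0) AND (0 OR NOT 1))) -> 0
  row 29 [11101]: (((NOT 1 XOR NOT 1) XOR (1 OR 1)) IMPLIES ((NOT 1 OR 1) AND (1 OR NOT 1))) -> 1
  row 30 [11110]: (((NOT 1 XOR NOT 1) XOR (1 OR 1)) IMPLIES ((NOT 0 OR 0) AND (0 OR NOT 1))) -> 0
  row 31 [11111]: (((NOT 1 XOR NOT 1) XOR (1 OR 1)) IMPLIES ((NOT 1 OR 1) AND (1 OR NOT 1))) -> 1
Full result column, 4 rows per line (a,b,c fixed per line; d,e runs 00..11 left to right):
  rows 0-3 [a,b,c=000]: 1111  = hex F
  rows 4-7 [a,b,c=001]: 1111  = hex F
  rows 8-11 [a,b,c=010]: 1111  = hex F
  rows 12-15 [a,b,c=011]: 1111  = hex F
  rows 16-19 [a,b,c=100]: 1111  = hex F
  rows 20-23 [a,b,c=101]: 1111  = hex F
  rows 24-27 [a,b,c=110]: 0101  = hex 5
  rows 28-31 [a,b,c=111]: 0101  = hex 5
Output column (row 0 .. row 31) = 11111111111111111111111101010101
Output column grouped in 4s = 1111 1111 1111 1111 1111 1111 0101 0101 = 0xFFFFFF55
Convert to decimal digit by digit (value = value*16 + digit):
  F -> 15
  15*16 + 15 (F) = 255
  255*16 + 15 (F) = 4095
  4095*16 + 15 (F) = 65535
  65535*16 + 15 (F) = 1048575
  1048575*16 + 15 (F) = 16777215
  16777215*16 + 5 = 268435445
  268435445*16 + 5 = 4294967125
Decimal = 4294967125

4294967125


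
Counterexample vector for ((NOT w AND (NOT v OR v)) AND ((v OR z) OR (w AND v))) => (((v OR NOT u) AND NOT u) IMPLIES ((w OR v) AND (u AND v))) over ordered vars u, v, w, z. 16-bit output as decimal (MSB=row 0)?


F1 = ((NOT w AND (NOT v OR v)) AND ((v OR z) OR (w AND v)))
F2 = (((v OR NOT u) AND NOT u) IMPLIES ((w OR v) AND (u AND v)))
Counterexample to F1=>F2 is where F1=1 and F2=0.
Evaluate each row (bits = u,v,w,z, MSB first):
  row 0 [0000]: F1=0 F2=0 -> F1&~F2 -> 0
  row 1 [0001]: F1=1 F2=0 -> F1&~F2 -> 1
  row 2 [0010]: F1=0 F2=0 -> F1&~F2 -> 0
  row 3 [0011]: F1=0 F2=0 -> F1&~F2 -> 0
  row 4 [0100]: F1=1 F2=0 -> F1&~F2 -> 1
  row 5 [0101]: F1=1 F2=0 -> F1&~F2 -> 1
  row 6 [0110]: F1=0 F2=0 -> F1&~F2 -> 0
  row 7 [0111]: F1=0 F2=0 -> F1&~F2 -> 0
  row 8 [1000]: F1=0 F2=1 -> F1&~F2 -> 0
  row 9 [1001]: F1=1 F2=1 -> F1&~F2 -> 0
  row 10 [1010]: F1=0 F2=1 -> F1&~F2 -> 0
  row 11 [1011]: F1=0 F2=1 -> F1&~F2 -> 0
  row 12 [1100]: F1=1 F2=1 -> F1&~F2 -> 0
  row 13 [1101]: F1=1 F2=1 -> F1&~F2 -> 0
  row 14 [1110]: F1=0 F2=1 -> F1&~F2 -> 0
  row 15 [1111]: F1=0 F2=1 -> F1&~F2 -> 0
Full result column, 4 rows per line (u,v fixed per line; w,z runs 00..11 left to right):
  rows 0-3 [u,v=00]: 0100  = hex 4
  rows 4-7 [u,v=01]: 1100  = hex C
  rows 8-11 [u,v=10]: 0000  = hex 0
  rows 12-15 [u,v=11]: 0000  = hex 0
Counterexample vector (row 0 .. row 15) = 0100110000000000
Output column grouped in 4s = 0100 1100 0000 0000 = 0x4C00
Convert to decimal digit by digit (value = value*16 + digit):
  4 -> 4
  4*16 + 12 (C) = 76
  76*16 + 0 = 1216
  1216*16 + 0 = 19456
Decimal = 19456

19456


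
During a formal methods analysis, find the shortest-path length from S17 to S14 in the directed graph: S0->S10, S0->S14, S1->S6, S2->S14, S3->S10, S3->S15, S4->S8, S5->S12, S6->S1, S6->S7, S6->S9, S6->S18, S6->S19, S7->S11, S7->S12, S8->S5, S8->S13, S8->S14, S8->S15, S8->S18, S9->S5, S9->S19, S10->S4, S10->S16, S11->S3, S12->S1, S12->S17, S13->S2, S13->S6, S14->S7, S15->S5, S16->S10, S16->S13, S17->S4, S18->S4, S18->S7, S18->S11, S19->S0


BFS layer-by-layer from S17:
  dist 0: {S17}
  dist 1: {S4}
  dist 2: {S8}
  dist 3: {S5, S13, S14, S15, S18}
  -> S14 reached at distance 3
Shortest path length = 3

3


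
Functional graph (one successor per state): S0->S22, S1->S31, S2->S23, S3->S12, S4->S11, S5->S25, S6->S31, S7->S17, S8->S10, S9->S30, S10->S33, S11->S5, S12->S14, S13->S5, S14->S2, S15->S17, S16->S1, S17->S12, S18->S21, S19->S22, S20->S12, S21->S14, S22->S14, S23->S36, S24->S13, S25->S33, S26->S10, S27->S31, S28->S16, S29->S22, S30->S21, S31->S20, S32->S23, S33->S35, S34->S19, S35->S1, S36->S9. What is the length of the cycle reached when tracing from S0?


Trace from S0 until a state repeats:
  S0 -> S22 -> S14 -> S2 -> S23 -> S36 -> S9 -> S30 -> S21 -> S14
S14 first seen at step 2, revisited at step 9.
Cycle length = 9 - 2 = 7

7


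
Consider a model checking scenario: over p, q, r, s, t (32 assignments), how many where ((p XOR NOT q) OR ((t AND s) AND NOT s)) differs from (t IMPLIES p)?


F1 = ((p XOR NOT q) OR ((t AND s) AND NOT s))
F2 = (t IMPLIES p)
Evaluate both on each of 32 rows (bits = p,q,r,s,t):
  row 0 [00000]: F1=1 F2=1 -> 0
  row 1 [00001]: F1=1 F2=0 (differ) -> 1
  row 2 [00010]: F1=1 F2=1 -> 0
  row 3 [00011]: F1=1 F2=0 (differ) -> 1
  row 4 [00100]: F1=1 F2=1 -> 0
  row 5 [00101]: F1=1 F2=0 (differ) -> 1
  row 6 [00110]: F1=1 F2=1 -> 0
  row 7 [00111]: F1=1 F2=0 (differ) -> 1
  row 8 [01000]: F1=0 F2=1 (differ) -> 1
  row 9 [01001]: F1=0 F2=0 -> 0
  row 10 [01010]: F1=0 F2=1 (differ) -> 1
  row 11 [01011]: F1=0 F2=0 -> 0
  row 12 [01100]: F1=0 F2=1 (differ) -> 1
  row 13 [01101]: F1=0 F2=0 -> 0
  row 14 [01110]: F1=0 F2=1 (differ) -> 1
  row 15 [01111]: F1=0 F2=0 -> 0
  row 16 [10000]: F1=0 F2=1 (differ) -> 1
  row 17 [10001]: F1=0 F2=1 (differ) -> 1
  row 18 [10010]: F1=0 F2=1 (differ) -> 1
  row 19 [10011]: F1=0 F2=1 (differ) -> 1
  row 20 [10100]: F1=0 F2=1 (differ) -> 1
  row 21 [10101]: F1=0 F2=1 (differ) -> 1
  row 22 [10110]: F1=0 F2=1 (differ) -> 1
  row 23 [10111]: F1=0 F2=1 (differ) -> 1
  row 24 [11000]: F1=1 F2=1 -> 0
  row 25 [11001]: F1=1 F2=1 -> 0
  row 26 [11010]: F1=1 F2=1 -> 0
  row 27 [11011]: F1=1 F2=1 -> 0
  row 28 [11100]: F1=1 F2=1 -> 0
  row 29 [11101]: F1=1 F2=1 -> 0
  row 30 [11110]: F1=1 F2=1 -> 0
  row 31 [11111]: F1=1 F2=1 -> 0
Full result column, 8 rows per line (p,q fixed per line; r,s,t runs 000..111 left to right):
  rows 0-7 [p,q=00]: 01010101  (ones: 4)
  rows 8-15 [p,q=01]: 10101010  (ones: 4)
  rows 16-23 [p,q=10]: 11111111  (ones: 8)
  rows 24-31 [p,q=11]: 00000000  (ones: 0)
Disagreements = 4+4+8+0 = 16

16


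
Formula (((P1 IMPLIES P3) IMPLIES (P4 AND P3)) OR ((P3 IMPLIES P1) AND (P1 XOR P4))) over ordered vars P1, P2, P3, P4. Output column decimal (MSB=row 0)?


Formula: (((P1 IMPLIES P3) IMPLIES (P4 AND P3)) OR ((P3 IMPLIES P1) AND (P1 XOR P4))) over P1, P2, P3, P4 (16 rows)
Evaluate each row (bits = P1,P2,P3,P4, MSB first):
  row 0 [0000]: (((0 IMPLIES 0) IMPLIES (0 AND 0)) OR ((0 IMPLIES 0) AND (0 XOR 0))) -> 0
  row 1 [0001]: (((0 IMPLIES 0) IMPLIES (1 AND 0)) OR ((0 IMPLIES 0) AND (0 XOR 1))) -> 1
  row 2 [0010]: (((0 IMPLIES 1) IMPLIES (0 AND 1)) OR ((1 IMPLIES 0) AND (0 XOR 0))) -> 0
  row 3 [0011]: (((0 IMPLIES 1) IMPLIES (1 AND 1)) OR ((1 IMPLIES 0) AND (0 XOR 1))) -> 1
  row 4 [0100]: (((0 IMPLIES 0) IMPLIES (0 AND 0)) OR ((0 IMPLIES 0) AND (0 XOR 0))) -> 0
  row 5 [0101]: (((0 IMPLIES 0) IMPLIES (1 AND 0)) OR ((0 IMPLIES 0) AND (0 XOR 1))) -> 1
  row 6 [0110]: (((0 IMPLIES 1) IMPLIES (0 AND 1)) OR ((1 IMPLIES 0) AND (0 XOR 0))) -> 0
  row 7 [0111]: (((0 IMPLIES 1) IMPLIES (1 AND 1)) OR ((1 IMPLIES 0) AND (0 XOR 1))) -> 1
  row 8 [1000]: (((1 IMPLIES 0) IMPLIES (0 AND 0)) OR ((0 IMPLIES 1) AND (1 XOR 0))) -> 1
  row 9 [1001]: (((1 IMPLIES 0) IMPLIES (1 AND 0)) OR ((0 IMPLIES 1) AND (1 XOR 1))) -> 1
  row 10 [1010]: (((1 IMPLIES 1) IMPLIES (0 AND 1)) OR ((1 IMPLIES 1) AND (1 XOR 0))) -> 1
  row 11 [1011]: (((1 IMPLIES 1) IMPLIES (1 AND 1)) OR ((1 IMPLIES 1) AND (1 XOR 1))) -> 1
  row 12 [1100]: (((1 IMPLIES 0) IMPLIES (0 AND 0)) OR ((0 IMPLIES 1) AND (1 XOR 0))) -> 1
  row 13 [1101]: (((1 IMPLIES 0) IMPLIES (1 AND 0)) OR ((0 IMPLIES 1) AND (1 XOR 1))) -> 1
  row 14 [1110]: (((1 IMPLIES 1) IMPLIES (0 AND 1)) OR ((1 IMPLIES 1) AND (1 XOR 0))) -> 1
  row 15 [1111]: (((1 IMPLIES 1) IMPLIES (1 AND 1)) OR ((1 IMPLIES 1) AND (1 XOR 1))) -> 1
Full result column, 4 rows per line (P1,P2 fixed per line; P3,P4 runs 00..11 left to right):
  rows 0-3 [P1,P2=00]: 0101  = hex 5
  rows 4-7 [P1,P2=01]: 0101  = hex 5
  rows 8-11 [P1,P2=10]: 1111  = hex F
  rows 12-15 [P1,P2=11]: 1111  = hex F
Output column (row 0 .. row 15) = 0101010111111111
Output column grouped in 4s = 0101 0101 1111 1111 = 0x55FF
Convert to decimal digit by digit (value = value*16 + digit):
  5 -> 5
  5*16 + 5 = 85
  85*16 + 15 (F) = 1375
  1375*16 + 15 (F) = 22015
Decimal = 22015

22015


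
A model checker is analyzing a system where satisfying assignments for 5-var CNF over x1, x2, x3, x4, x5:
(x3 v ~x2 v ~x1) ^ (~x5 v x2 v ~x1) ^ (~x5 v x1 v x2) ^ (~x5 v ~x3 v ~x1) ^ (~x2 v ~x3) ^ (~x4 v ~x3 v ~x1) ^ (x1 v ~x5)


CNF with 7 clauses over 5 vars (32 assignments).
An assignment satisfies CNF iff every clause has >=1 true literal.
Check each row (bits = x1,x2,x3,x4,x5; clause T/F shown):
  row 0 [00000]: clauses=TTTTTTT -> 1
  row 1 [00001]: clauses=TTFTTTF -> 0
  row 2 [00010]: clauses=TTTTTTT -> 1
  row 3 [00011]: clauses=TTFTTTF -> 0
  row 4 [00100]: clauses=TTTTTTT -> 1
  row 5 [00101]: clauses=TTFTTTF -> 0
  row 6 [00110]: clauses=TTTTTTT -> 1
  row 7 [00111]: clauses=TTFTTTF -> 0
  row 8 [01000]: clauses=TTTTTTT -> 1
  row 9 [01001]: clauses=TTTTTTF -> 0
  row 10 [01010]: clauses=TTTTTTT -> 1
  row 11 [01011]: clauses=TTTTTTF -> 0
  row 12 [01100]: clauses=TTTTFTT -> 0
  row 13 [01101]: clauses=TTTTFTF -> 0
  row 14 [01110]: clauses=TTTTFTT -> 0
  row 15 [01111]: clauses=TTTTFTF -> 0
  row 16 [10000]: clauses=TTTTTTT -> 1
  row 17 [10001]: clauses=TFTTTTT -> 0
  row 18 [10010]: clauses=TTTTTTT -> 1
  row 19 [10011]: clauses=TFTTTTT -> 0
  row 20 [10100]: clauses=TTTTTTT -> 1
  row 21 [10101]: clauses=TFTFTTT -> 0
  row 22 [10110]: clauses=TTTTTFT -> 0
  row 23 [10111]: clauses=TFTFTFT -> 0
  row 24 [11000]: clauses=FTTTTTT -> 0
  row 25 [11001]: clauses=FTTTTTT -> 0
  row 26 [11010]: clauses=FTTTTTT -> 0
  row 27 [11011]: clauses=FTTTTTT -> 0
  row 28 [11100]: clauses=TTTTFTT -> 0
  row 29 [11101]: clauses=TTTFFTT -> 0
  row 30 [11110]: clauses=TTTTFFT -> 0
  row 31 [11111]: clauses=TTTFFFT -> 0
Full result column, 8 rows per line (x1,x2 fixed per line; x3,x4,x5 runs 000..111 left to right):
  rows 0-7 [x1,x2=00]: 10101010  (ones: 4)
  rows 8-15 [x1,x2=01]: 10100000  (ones: 2)
  rows 16-23 [x1,x2=10]: 10101000  (ones: 3)
  rows 24-31 [x1,x2=11]: 00000000  (ones: 0)
Satisfying assignments = 4+2+3+0 = 9

9


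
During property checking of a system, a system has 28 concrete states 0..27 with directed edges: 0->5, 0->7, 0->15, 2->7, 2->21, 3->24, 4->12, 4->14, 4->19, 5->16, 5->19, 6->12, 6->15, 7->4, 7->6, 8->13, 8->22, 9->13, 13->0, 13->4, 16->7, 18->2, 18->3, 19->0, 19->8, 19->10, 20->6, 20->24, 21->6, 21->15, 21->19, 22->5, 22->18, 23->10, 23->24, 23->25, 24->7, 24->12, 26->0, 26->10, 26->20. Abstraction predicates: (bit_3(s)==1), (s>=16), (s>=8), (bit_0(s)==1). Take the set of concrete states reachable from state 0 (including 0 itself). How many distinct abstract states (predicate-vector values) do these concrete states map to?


BFS from 0:
Concrete reachable: {0, 2, 3, 4, 5, 6, 7, 8, 10, 12, 13, 14, 15, 16, 18, 19, 21, 22, 24}
Abstract via predicates (bit_3(s)==1), (s>=16), (s>=8), (bit_0(s)==1):
  (0,0,0,0) <- {0, 2, 4, 6}
  (0,0,0,1) <- {3, 5, 7}
  (0,1,1,0) <- {16, 18, 22}
  (0,1,1,1) <- {19, 21}
  (1,0,1,0) <- {8, 10, 12, 14}
  (1,0,1,1) <- {13, 15}
  (1,1,1,0) <- {24}
Distinct abstract states = 7

7


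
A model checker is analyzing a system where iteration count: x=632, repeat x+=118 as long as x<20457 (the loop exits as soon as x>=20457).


Step 1: x goes from 632 toward 20457 by 118; the body runs while x<20457, so iterations = ceil((bound-start)/step)
Step 2: Distance=19825
Step 3: ceil(19825/118)=169

169


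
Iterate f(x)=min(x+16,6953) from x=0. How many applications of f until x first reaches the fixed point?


Step 1: x=0, cap=6953, increment=16
Step 2: x grows by 16 each step until capped at 6953; fixed point is x=6953
Step 3: iterations = ceil(6953/16) = 435

435


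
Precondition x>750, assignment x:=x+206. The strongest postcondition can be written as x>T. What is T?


Formula: sp(P, x:=E) = exists old_x. (x = E[old_x/x]) AND P[old_x/x] (old_x is the value of x before the assignment; eliminate old_x by solving x = E[old_x/x] for old_x)
Step 1: Precondition P: x>750, i.e. old_x > 750
Step 2: Assignment gives x = old_x + 206, so old_x = x - 206
Step 3: Substitute into P: x - 206 > 750
Step 4: Simplify: x > 750+206 = 956

956


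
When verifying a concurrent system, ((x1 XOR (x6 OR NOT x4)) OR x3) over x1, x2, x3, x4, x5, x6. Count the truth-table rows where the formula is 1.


Formula: ((x1 XOR (x6 OR NOT x4)) OR x3) over 6 vars (64 rows)
Evaluate each row (x1, x2, x3, x4, x5, x6 as bits, MSB first):
  row 0 [000000]: ((0 XOR (0 OR NOT 0)) OR 0) -> 1
  row 1 [000001]: ((0 XOR (1 OR NOT 0)) OR 0) -> 1
  row 2 [000010]: ((0 XOR (0 OR NOT 0)) OR 0) -> 1
  row 3 [000011]: ((0 XOR (1 OR NOT 0)) OR 0) -> 1
  row 4 [000100]: ((0 XOR (0 OR NOT 1)) OR 0) -> 0
  (every remaining row is evaluated the same way; all 64 results are listed next)
Full result column, 8 rows per line (x1,x2,x3 fixed per line; x4,x5,x6 runs 000..111 left to right):
  rows 0-7 [x1,x2,x3=000]: 11110101  (ones: 6)
  rows 8-15 [x1,x2,x3=001]: 11111111  (ones: 8)
  rows 16-23 [x1,x2,x3=010]: 11110101  (ones: 6)
  rows 24-31 [x1,x2,x3=011]: 11111111  (ones: 8)
  rows 32-39 [x1,x2,x3=100]: 00001010  (ones: 2)
  rows 40-47 [x1,x2,x3=101]: 11111111  (ones: 8)
  rows 48-55 [x1,x2,x3=110]: 00001010  (ones: 2)
  rows 56-63 [x1,x2,x3=111]: 11111111  (ones: 8)
Count of 1-rows = 6+8+6+8+2+8+2+8 = 48

48


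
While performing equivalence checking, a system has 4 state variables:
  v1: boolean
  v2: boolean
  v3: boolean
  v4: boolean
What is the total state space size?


State space = product of domain sizes of all variables.
Domain sizes:
  v1 (boolean): 2
  v2 (boolean): 2
  v3 (boolean): 2
  v4 (boolean): 2
Product = 2 * 2 * 2 * 2 = 16

16


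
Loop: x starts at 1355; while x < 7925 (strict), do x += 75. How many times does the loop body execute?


Step 1: x goes from 1355 toward 7925 by 75; the body runs while x<7925, so iterations = ceil((bound-start)/step)
Step 2: Distance=6570
Step 3: ceil(6570/75)=88

88


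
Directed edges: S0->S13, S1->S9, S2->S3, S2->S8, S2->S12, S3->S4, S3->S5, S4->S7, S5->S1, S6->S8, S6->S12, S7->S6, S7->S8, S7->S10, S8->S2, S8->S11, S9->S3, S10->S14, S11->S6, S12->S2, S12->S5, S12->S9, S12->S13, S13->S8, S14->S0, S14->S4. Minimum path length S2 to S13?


BFS layer-by-layer from S2:
  dist 0: {S2}
  dist 1: {S3, S8, S12}
  dist 2: {S4, S5, S9, S11, S13}
  -> S13 reached at distance 2
Shortest path length = 2

2


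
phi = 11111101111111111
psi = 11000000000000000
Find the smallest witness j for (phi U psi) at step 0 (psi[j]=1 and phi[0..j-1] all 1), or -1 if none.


(phi U psi) at 0: need smallest j with psi[j]=1 and phi[i]=1 for all i in [0,j).
Scan from step 0:
  step 0: psi=1 and phi held for [0,0) -> witness found
Witness step = 0

0


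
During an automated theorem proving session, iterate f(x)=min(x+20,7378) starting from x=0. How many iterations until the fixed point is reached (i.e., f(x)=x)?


Step 1: x=0, cap=7378, increment=20
Step 2: x grows by 20 each step until capped at 7378; fixed point is x=7378
Step 3: iterations = ceil(7378/20) = 369

369


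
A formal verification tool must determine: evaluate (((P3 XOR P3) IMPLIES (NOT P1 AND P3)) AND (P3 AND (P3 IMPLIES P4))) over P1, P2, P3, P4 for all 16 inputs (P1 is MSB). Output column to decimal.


Formula: (((P3 XOR P3) IMPLIES (NOT P1 AND P3)) AND (P3 AND (P3 IMPLIES P4))) over P1, P2, P3, P4 (16 rows)
Evaluate each row (bits = P1,P2,P3,P4, MSB first):
  row 0 [0000]: (((0 XOR 0) IMPLIES (NOT 0 AND 0)) AND (0 AND (0 IMPLIES 0))) -> 0
  row 1 [0001]: (((0 XOR 0) IMPLIES (NOT 0 AND 0)) AND (0 AND (0 IMPLIES 1))) -> 0
  row 2 [0010]: (((1 XOR 1) IMPLIES (NOT 0 AND 1)) AND (1 AND (1 IMPLIES 0))) -> 0
  row 3 [0011]: (((1 XOR 1) IMPLIES (NOT 0 AND 1)) AND (1 AND (1 IMPLIES 1))) -> 1
  row 4 [0100]: (((0 XOR 0) IMPLIES (NOT 0 AND 0)) AND (0 AND (0 IMPLIES 0))) -> 0
  row 5 [0101]: (((0 XOR 0) IMPLIES (NOT 0 AND 0)) AND (0 AND (0 IMPLIES 1))) -> 0
  row 6 [0110]: (((1 XOR 1) IMPLIES (NOT 0 AND 1)) AND (1 AND (1 IMPLIES 0))) -> 0
  row 7 [0111]: (((1 XOR 1) IMPLIES (NOT 0 AND 1)) AND (1 AND (1 IMPLIES 1))) -> 1
  row 8 [1000]: (((0 XOR 0) IMPLIES (NOT 1 AND 0)) AND (0 AND (0 IMPLIES 0))) -> 0
  row 9 [1001]: (((0 XOR 0) IMPLIES (NOT 1 AND 0)) AND (0 AND (0 IMPLIES 1))) -> 0
  row 10 [1010]: (((1 XOR 1) IMPLIES (NOT 1 AND 1)) AND (1 AND (1 IMPLIES 0))) -> 0
  row 11 [1011]: (((1 XOR 1) IMPLIES (NOT 1 AND 1)) AND (1 AND (1 IMPLIES 1))) -> 1
  row 12 [1100]: (((0 XOR 0) IMPLIES (NOT 1 AND 0)) AND (0 AND (0 IMPLIES 0))) -> 0
  row 13 [1101]: (((0 XOR 0) IMPLIES (NOT 1 AND 0)) AND (0 AND (0 IMPLIES 1))) -> 0
  row 14 [1110]: (((1 XOR 1) IMPLIES (NOT 1 AND 1)) AND (1 AND (1 IMPLIES 0))) -> 0
  row 15 [1111]: (((1 XOR 1) IMPLIES (NOT 1 AND 1)) AND (1 AND (1 IMPLIES 1))) -> 1
Full result column, 4 rows per line (P1,P2 fixed per line; P3,P4 runs 00..11 left to right):
  rows 0-3 [P1,P2=00]: 0001  = hex 1
  rows 4-7 [P1,P2=01]: 0001  = hex 1
  rows 8-11 [P1,P2=10]: 0001  = hex 1
  rows 12-15 [P1,P2=11]: 0001  = hex 1
Output column (row 0 .. row 15) = 0001000100010001
Output column grouped in 4s = 0001 0001 0001 0001 = 0x1111
Convert to decimal digit by digit (value = value*16 + digit):
  1 -> 1
  1*16 + 1 = 17
  17*16 + 1 = 273
  273*16 + 1 = 4369
Decimal = 4369

4369


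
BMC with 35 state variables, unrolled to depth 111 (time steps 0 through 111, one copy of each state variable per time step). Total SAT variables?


BMC unrolls to depth k, creating one copy of each state var for steps 0..k.
Step count = 111 + 1 = 112 (steps 0 through 111)
Vars per step = 35
Total = 35 * 112 = 3920

3920


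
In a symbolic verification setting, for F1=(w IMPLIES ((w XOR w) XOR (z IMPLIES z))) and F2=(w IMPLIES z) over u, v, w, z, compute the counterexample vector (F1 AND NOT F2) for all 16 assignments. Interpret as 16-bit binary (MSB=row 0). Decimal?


F1 = (w IMPLIES ((w XOR w) XOR (z IMPLIES z)))
F2 = (w IMPLIES z)
Counterexample to F1=>F2 is where F1=1 and F2=0.
Evaluate each row (bits = u,v,w,z, MSB first):
  row 0 [0000]: F1=1 F2=1 -> F1&~F2 -> 0
  row 1 [0001]: F1=1 F2=1 -> F1&~F2 -> 0
  row 2 [0010]: F1=1 F2=0 -> F1&~F2 -> 1
  row 3 [0011]: F1=1 F2=1 -> F1&~F2 -> 0
  row 4 [0100]: F1=1 F2=1 -> F1&~F2 -> 0
  row 5 [0101]: F1=1 F2=1 -> F1&~F2 -> 0
  row 6 [0110]: F1=1 F2=0 -> F1&~F2 -> 1
  row 7 [0111]: F1=1 F2=1 -> F1&~F2 -> 0
  row 8 [1000]: F1=1 F2=1 -> F1&~F2 -> 0
  row 9 [1001]: F1=1 F2=1 -> F1&~F2 -> 0
  row 10 [1010]: F1=1 F2=0 -> F1&~F2 -> 1
  row 11 [1011]: F1=1 F2=1 -> F1&~F2 -> 0
  row 12 [1100]: F1=1 F2=1 -> F1&~F2 -> 0
  row 13 [1101]: F1=1 F2=1 -> F1&~F2 -> 0
  row 14 [1110]: F1=1 F2=0 -> F1&~F2 -> 1
  row 15 [1111]: F1=1 F2=1 -> F1&~F2 -> 0
Full result column, 4 rows per line (u,v fixed per line; w,z runs 00..11 left to right):
  rows 0-3 [u,v=00]: 0010  = hex 2
  rows 4-7 [u,v=01]: 0010  = hex 2
  rows 8-11 [u,v=10]: 0010  = hex 2
  rows 12-15 [u,v=11]: 0010  = hex 2
Counterexample vector (row 0 .. row 15) = 0010001000100010
Output column grouped in 4s = 0010 0010 0010 0010 = 0x2222
Convert to decimal digit by digit (value = value*16 + digit):
  2 -> 2
  2*16 + 2 = 34
  34*16 + 2 = 546
  546*16 + 2 = 8738
Decimal = 8738

8738


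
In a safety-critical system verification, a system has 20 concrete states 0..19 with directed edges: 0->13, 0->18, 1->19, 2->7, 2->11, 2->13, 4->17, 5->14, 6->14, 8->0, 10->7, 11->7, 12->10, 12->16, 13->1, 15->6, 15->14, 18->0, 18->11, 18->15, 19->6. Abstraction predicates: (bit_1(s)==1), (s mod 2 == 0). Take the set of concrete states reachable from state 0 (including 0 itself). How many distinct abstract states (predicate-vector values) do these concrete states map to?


BFS from 0:
Concrete reachable: {0, 1, 6, 7, 11, 13, 14, 15, 18, 19}
Abstract via predicates (bit_1(s)==1), (s mod 2 == 0):
  (0,0) <- {1, 13}
  (0,1) <- {0}
  (1,0) <- {7, 11, 15, 19}
  (1,1) <- {6, 14, 18}
Distinct abstract states = 4

4


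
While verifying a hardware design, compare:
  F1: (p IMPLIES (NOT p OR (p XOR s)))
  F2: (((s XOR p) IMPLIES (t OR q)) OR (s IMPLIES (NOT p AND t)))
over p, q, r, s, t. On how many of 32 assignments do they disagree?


F1 = (p IMPLIES (NOT p OR (p XOR s)))
F2 = (((s XOR p) IMPLIES (t OR q)) OR (s IMPLIES (NOT p AND t)))
Evaluate both on each of 32 rows (bits = p,q,r,s,t):
  row 0 [00000]: F1=1 F2=1 -> 0
  row 1 [00001]: F1=1 F2=1 -> 0
  row 2 [00010]: F1=1 F2=0 (differ) -> 1
  row 3 [00011]: F1=1 F2=1 -> 0
  row 4 [00100]: F1=1 F2=1 -> 0
  row 5 [00101]: F1=1 F2=1 -> 0
  row 6 [00110]: F1=1 F2=0 (differ) -> 1
  row 7 [00111]: F1=1 F2=1 -> 0
  row 8 [01000]: F1=1 F2=1 -> 0
  row 9 [01001]: F1=1 F2=1 -> 0
  row 10 [01010]: F1=1 F2=1 -> 0
  row 11 [01011]: F1=1 F2=1 -> 0
  row 12 [01100]: F1=1 F2=1 -> 0
  row 13 [01101]: F1=1 F2=1 -> 0
  row 14 [01110]: F1=1 F2=1 -> 0
  row 15 [01111]: F1=1 F2=1 -> 0
  row 16 [10000]: F1=1 F2=1 -> 0
  row 17 [10001]: F1=1 F2=1 -> 0
  row 18 [10010]: F1=0 F2=1 (differ) -> 1
  row 19 [10011]: F1=0 F2=1 (differ) -> 1
  row 20 [10100]: F1=1 F2=1 -> 0
  row 21 [10101]: F1=1 F2=1 -> 0
  row 22 [10110]: F1=0 F2=1 (differ) -> 1
  row 23 [10111]: F1=0 F2=1 (differ) -> 1
  row 24 [11000]: F1=1 F2=1 -> 0
  row 25 [11001]: F1=1 F2=1 -> 0
  row 26 [11010]: F1=0 F2=1 (differ) -> 1
  row 27 [11011]: F1=0 F2=1 (differ) -> 1
  row 28 [11100]: F1=1 F2=1 -> 0
  row 29 [11101]: F1=1 F2=1 -> 0
  row 30 [11110]: F1=0 F2=1 (differ) -> 1
  row 31 [11111]: F1=0 F2=1 (differ) -> 1
Full result column, 8 rows per line (p,q fixed per line; r,s,t runs 000..111 left to right):
  rows 0-7 [p,q=00]: 00100010  (ones: 2)
  rows 8-15 [p,q=01]: 00000000  (ones: 0)
  rows 16-23 [p,q=10]: 00110011  (ones: 4)
  rows 24-31 [p,q=11]: 00110011  (ones: 4)
Disagreements = 2+0+4+4 = 10

10


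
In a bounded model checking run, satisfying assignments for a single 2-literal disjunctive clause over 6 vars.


Step 1: Total=2^6=64
Step 2: Unsat when all 2 false: 2^4=16
Step 3: Sat=64-16=48

48


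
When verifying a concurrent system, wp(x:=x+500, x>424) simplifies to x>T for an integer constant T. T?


Formula: wp(x:=E, P) = P[E/x] (substitute E for x in postcondition)
Step 1: Postcondition: x>424
Step 2: Substitute x+500 for x: x+500>424
Step 3: Solve for x: x > 424-500 = -76

-76


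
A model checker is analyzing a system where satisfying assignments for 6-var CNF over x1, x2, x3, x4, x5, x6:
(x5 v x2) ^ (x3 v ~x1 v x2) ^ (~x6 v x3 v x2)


CNF with 3 clauses over 6 vars (64 assignments).
An assignment satisfies CNF iff every clause has >=1 true literal.
Check each row (bits = x1,x2,x3,x4,x5,x6; clause T/F shown):
  row 0 [000000]: clauses=FTT -> 0
  row 1 [000001]: clauses=FTF -> 0
  row 2 [000010]: clauses=TTT -> 1
  row 3 [000011]: clauses=TTF -> 0
  row 4 [000100]: clauses=FTT -> 0
  (every remaining row is evaluated the same way; all 64 results are listed next)
Full result column, 8 rows per line (x1,x2,x3 fixed per line; x4,x5,x6 runs 000..111 left to right):
  rows 0-7 [x1,x2,x3=000]: 00100010  (ones: 2)
  rows 8-15 [x1,x2,x3=001]: 00110011  (ones: 4)
  rows 16-23 [x1,x2,x3=010]: 11111111  (ones: 8)
  rows 24-31 [x1,x2,x3=011]: 11111111  (ones: 8)
  rows 32-39 [x1,x2,x3=100]: 00000000  (ones: 0)
  rows 40-47 [x1,x2,x3=101]: 00110011  (ones: 4)
  rows 48-55 [x1,x2,x3=110]: 11111111  (ones: 8)
  rows 56-63 [x1,x2,x3=111]: 11111111  (ones: 8)
Satisfying assignments = 2+4+8+8+0+4+8+8 = 42

42


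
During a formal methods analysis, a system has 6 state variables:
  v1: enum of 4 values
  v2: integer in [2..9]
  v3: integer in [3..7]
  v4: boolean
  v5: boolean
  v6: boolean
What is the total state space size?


State space = product of domain sizes of all variables.
Domain sizes:
  v1 (enum of 4 values): 4
  v2 (integer in [2..9]): 8
  v3 (integer in [3..7]): 5
  v4 (boolean): 2
  v5 (boolean): 2
  v6 (boolean): 2
Product = 4 * 8 * 5 * 2 * 2 * 2 = 1280

1280


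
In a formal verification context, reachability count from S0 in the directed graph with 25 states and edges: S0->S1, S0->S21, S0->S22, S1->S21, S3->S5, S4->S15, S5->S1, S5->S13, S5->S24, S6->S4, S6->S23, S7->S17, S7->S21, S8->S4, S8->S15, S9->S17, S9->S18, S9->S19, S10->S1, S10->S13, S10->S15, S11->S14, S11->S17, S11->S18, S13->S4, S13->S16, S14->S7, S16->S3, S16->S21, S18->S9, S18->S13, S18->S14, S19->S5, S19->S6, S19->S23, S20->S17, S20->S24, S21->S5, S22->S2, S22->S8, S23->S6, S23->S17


BFS from S0:
  layer 0: {S0}
  layer 1: {S1, S21, S22}
  layer 2: {S2, S5, S8}
  layer 3: {S4, S13, S15, S24}
  layer 4: {S16}
  layer 5: {S3}
Reachable set: {S0, S1, S2, S3, S4, S5, S8, S13, S15, S16, S21, S22, S24}
Count = 13

13
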